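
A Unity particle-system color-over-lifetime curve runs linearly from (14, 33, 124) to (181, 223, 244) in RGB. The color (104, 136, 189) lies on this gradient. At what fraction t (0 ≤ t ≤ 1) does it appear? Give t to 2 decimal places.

Invert the lerp on the G channel (largest span, 190): t = (136 − 33) / (223 − 33) = 103/190 = 0.54211.
Check on R: (104 − 14)/(181 − 14) = 0.5389 ✓

0.54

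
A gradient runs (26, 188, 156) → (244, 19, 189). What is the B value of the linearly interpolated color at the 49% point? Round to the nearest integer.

172

B = 156 + 0.49 × (189 − 156) = 172.17 → 172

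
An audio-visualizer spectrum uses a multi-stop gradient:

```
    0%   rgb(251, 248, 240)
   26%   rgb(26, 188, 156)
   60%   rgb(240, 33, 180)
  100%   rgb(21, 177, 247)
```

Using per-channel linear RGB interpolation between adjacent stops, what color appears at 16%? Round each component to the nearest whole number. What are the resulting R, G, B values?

16% lies between the 0% and 26% stops, so the local fraction is t = (16 − 0)/(26 − 0) = 16/26 ≈ 0.6154.
R = 251 + 0.6154 × (26 − 251) = 112.535 → 113
G = 248 + 0.6154 × (188 − 248) = 211.076 → 211
B = 240 + 0.6154 × (156 − 240) = 188.306 → 188

(113, 211, 188)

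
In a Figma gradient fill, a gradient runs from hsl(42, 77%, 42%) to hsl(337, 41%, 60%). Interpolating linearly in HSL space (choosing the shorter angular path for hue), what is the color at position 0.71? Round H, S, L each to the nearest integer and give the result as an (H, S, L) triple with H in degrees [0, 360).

Hue: 337 − 42 = 295°, but |295| > 180 so the shorter arc goes the other way: Δh = 295 − 360 = -65°.
H = 42 + 0.71 × (-65) = -4.15 → -4 → -4 mod 360 = 356°
S = 77 + 0.71 × (41 − 77) = 51.44 → 51%
L = 42 + 0.71 × (60 − 42) = 54.78 → 55%

(356, 51, 55)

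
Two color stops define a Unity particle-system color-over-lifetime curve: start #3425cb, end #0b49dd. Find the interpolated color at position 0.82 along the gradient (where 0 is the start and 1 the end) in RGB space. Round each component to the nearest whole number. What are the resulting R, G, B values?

#3425cb → (52, 37, 203); #0b49dd → (11, 73, 221).
R = 52 + 0.82 × (11 − 52) = 52 + 0.82 × -41 = 18.38 → 18
G = 37 + 0.82 × (73 − 37) = 37 + 0.82 × 36 = 66.52 → 67
B = 203 + 0.82 × (221 − 203) = 203 + 0.82 × 18 = 217.76 → 218

(18, 67, 218)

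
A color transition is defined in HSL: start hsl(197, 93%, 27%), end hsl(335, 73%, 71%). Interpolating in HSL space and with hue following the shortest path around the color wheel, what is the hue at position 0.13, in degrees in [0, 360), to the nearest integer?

215

Hue arc: Δh = 335 − 197 = 138° (|Δh| ≤ 180, already the shorter path).
H = 197 + 0.13 × (138) = 214.94 → 215°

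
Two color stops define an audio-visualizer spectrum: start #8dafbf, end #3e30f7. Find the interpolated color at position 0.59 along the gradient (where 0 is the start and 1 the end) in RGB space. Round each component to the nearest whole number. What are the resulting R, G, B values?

#8dafbf → (141, 175, 191); #3e30f7 → (62, 48, 247).
R = 141 + 0.59 × (62 − 141) = 141 + 0.59 × -79 = 94.39 → 94
G = 175 + 0.59 × (48 − 175) = 175 + 0.59 × -127 = 100.07 → 100
B = 191 + 0.59 × (247 − 191) = 191 + 0.59 × 56 = 224.04 → 224

(94, 100, 224)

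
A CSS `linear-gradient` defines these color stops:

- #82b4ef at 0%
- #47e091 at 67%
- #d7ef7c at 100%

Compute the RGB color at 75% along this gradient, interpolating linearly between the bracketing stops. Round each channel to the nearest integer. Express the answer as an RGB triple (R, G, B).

75% lies between the 67% and 100% stops, so the local fraction is t = (75 − 67)/(100 − 67) = 8/33 ≈ 0.2424.
#47e091 → (71, 224, 145); #d7ef7c → (215, 239, 124).
R = 71 + 0.2424 × (215 − 71) = 105.906 → 106
G = 224 + 0.2424 × (239 − 224) = 227.636 → 228
B = 145 + 0.2424 × (124 − 145) = 139.91 → 140

(106, 228, 140)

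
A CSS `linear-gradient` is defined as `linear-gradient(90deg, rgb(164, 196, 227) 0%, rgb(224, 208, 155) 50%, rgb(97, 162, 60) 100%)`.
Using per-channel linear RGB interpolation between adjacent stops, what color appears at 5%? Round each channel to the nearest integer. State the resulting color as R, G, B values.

(170, 197, 220)

5% lies between the 0% and 50% stops, so the local fraction is t = (5 − 0)/(50 − 0) = 5/50 ≈ 0.1.
R = 164 + 0.1 × (224 − 164) = 170 → 170
G = 196 + 0.1 × (208 − 196) = 197.2 → 197
B = 227 + 0.1 × (155 − 227) = 219.8 → 220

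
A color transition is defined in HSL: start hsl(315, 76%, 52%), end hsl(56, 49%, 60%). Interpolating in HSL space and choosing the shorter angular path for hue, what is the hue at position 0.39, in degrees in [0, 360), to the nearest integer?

Hue: 56 − 315 = -259°, but |-259| > 180 so the shorter arc goes the other way: Δh = -259 + 360 = 101°.
H = 315 + 0.39 × (101) = 354.39 → 354°

354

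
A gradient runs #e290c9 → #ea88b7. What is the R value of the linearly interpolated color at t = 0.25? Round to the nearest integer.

228

R₁ = 226 (from #e290c9), R₂ = 234 (from #ea88b7).
R = 226 + 0.25 × (234 − 226) = 228 → 228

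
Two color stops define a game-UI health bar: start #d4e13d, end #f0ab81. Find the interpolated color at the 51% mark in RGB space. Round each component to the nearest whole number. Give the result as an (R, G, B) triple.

#d4e13d → (212, 225, 61); #f0ab81 → (240, 171, 129).
51% corresponds to t = 0.51.
R = 212 + 0.51 × (240 − 212) = 212 + 0.51 × 28 = 226.28 → 226
G = 225 + 0.51 × (171 − 225) = 225 + 0.51 × -54 = 197.46 → 197
B = 61 + 0.51 × (129 − 61) = 61 + 0.51 × 68 = 95.68 → 96

(226, 197, 96)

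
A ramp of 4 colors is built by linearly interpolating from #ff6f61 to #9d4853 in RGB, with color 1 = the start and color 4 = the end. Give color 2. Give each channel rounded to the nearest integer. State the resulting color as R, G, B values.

(222, 98, 92)

With 4 swatches and endpoints inclusive, swatch 2 sits at t = (2 − 1)/(4 − 1) = 1/3 ≈ 0.3333.
#ff6f61 → (255, 111, 97); #9d4853 → (157, 72, 83).
R = 255 + 0.3333 × (157 − 255) = 222.337 → 222
G = 111 + 0.3333 × (72 − 111) = 98.001 → 98
B = 97 + 0.3333 × (83 − 97) = 92.334 → 92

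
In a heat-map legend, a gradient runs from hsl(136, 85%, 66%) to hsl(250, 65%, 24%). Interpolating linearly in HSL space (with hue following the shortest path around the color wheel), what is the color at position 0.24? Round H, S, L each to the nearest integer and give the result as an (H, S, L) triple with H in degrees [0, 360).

(163, 80, 56)

Hue arc: Δh = 250 − 136 = 114° (|Δh| ≤ 180, already the shorter path).
H = 136 + 0.24 × (114) = 163.36 → 163°
S = 85 + 0.24 × (65 − 85) = 80.2 → 80%
L = 66 + 0.24 × (24 − 66) = 55.92 → 56%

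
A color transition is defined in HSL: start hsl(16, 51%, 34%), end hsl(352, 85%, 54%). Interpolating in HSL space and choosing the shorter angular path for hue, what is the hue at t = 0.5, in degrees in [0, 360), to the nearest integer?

4

Hue: 352 − 16 = 336°, but |336| > 180 so the shorter arc goes the other way: Δh = 336 − 360 = -24°.
H = 16 + 0.5 × (-24) = 4 → 4°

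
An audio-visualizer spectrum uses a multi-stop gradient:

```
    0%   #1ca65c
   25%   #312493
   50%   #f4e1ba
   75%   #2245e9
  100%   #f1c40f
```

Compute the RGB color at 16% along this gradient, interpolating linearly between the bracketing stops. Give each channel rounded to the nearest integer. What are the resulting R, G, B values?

(41, 83, 127)

16% lies between the 0% and 25% stops, so the local fraction is t = (16 − 0)/(25 − 0) = 16/25 ≈ 0.64.
#1ca65c → (28, 166, 92); #312493 → (49, 36, 147).
R = 28 + 0.64 × (49 − 28) = 41.44 → 41
G = 166 + 0.64 × (36 − 166) = 82.8 → 83
B = 92 + 0.64 × (147 − 92) = 127.2 → 127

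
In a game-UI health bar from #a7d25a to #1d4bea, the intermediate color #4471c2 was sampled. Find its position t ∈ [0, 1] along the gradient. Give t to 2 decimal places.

Invert the lerp on the B channel (largest span, 144): t = (194 − 90) / (234 − 90) = 104/144 = 0.72222.
Check on R: (68 − 167)/(29 − 167) = 0.7174 ✓

0.72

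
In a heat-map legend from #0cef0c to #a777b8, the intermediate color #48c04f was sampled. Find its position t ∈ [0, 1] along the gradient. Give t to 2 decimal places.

0.39

Invert the lerp on the B channel (largest span, 172): t = (79 − 12) / (184 − 12) = 67/172 = 0.38953.
Check on R: (72 − 12)/(167 − 12) = 0.3871 ✓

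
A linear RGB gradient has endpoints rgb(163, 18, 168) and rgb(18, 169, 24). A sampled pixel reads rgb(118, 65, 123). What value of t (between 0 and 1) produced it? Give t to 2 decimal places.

0.31

Invert the lerp on the G channel (largest span, 151): t = (65 − 18) / (169 − 18) = 47/151 = 0.31126.
Check on R: (118 − 163)/(18 − 163) = 0.3103 ✓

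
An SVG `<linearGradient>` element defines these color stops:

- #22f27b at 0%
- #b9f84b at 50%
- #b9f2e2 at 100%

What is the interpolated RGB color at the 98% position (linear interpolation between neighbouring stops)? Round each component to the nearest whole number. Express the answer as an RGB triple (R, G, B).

98% lies between the 50% and 100% stops, so the local fraction is t = (98 − 50)/(100 − 50) = 48/50 ≈ 0.96.
#b9f84b → (185, 248, 75); #b9f2e2 → (185, 242, 226).
R = 185 + 0.96 × (185 − 185) = 185 → 185
G = 248 + 0.96 × (242 − 248) = 242.24 → 242
B = 75 + 0.96 × (226 − 75) = 219.96 → 220

(185, 242, 220)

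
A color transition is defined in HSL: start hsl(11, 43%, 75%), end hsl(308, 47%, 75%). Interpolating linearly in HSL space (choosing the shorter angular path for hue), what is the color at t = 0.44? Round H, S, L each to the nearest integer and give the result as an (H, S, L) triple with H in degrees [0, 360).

Hue: 308 − 11 = 297°, but |297| > 180 so the shorter arc goes the other way: Δh = 297 − 360 = -63°.
H = 11 + 0.44 × (-63) = -16.72 → -17 → -17 mod 360 = 343°
S = 43 + 0.44 × (47 − 43) = 44.76 → 45%
L = 75 + 0.44 × (75 − 75) = 75 → 75%

(343, 45, 75)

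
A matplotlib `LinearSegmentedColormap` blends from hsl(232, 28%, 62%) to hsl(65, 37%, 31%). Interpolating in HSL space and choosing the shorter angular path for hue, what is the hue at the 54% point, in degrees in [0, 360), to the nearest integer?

142

Hue arc: Δh = 65 − 232 = -167° (|Δh| ≤ 180, already the shorter path).
H = 232 + 0.54 × (-167) = 141.82 → 142°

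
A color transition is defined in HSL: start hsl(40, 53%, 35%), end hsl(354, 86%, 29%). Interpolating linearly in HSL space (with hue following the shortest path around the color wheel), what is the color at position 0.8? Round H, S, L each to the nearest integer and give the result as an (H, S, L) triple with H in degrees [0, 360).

(3, 79, 30)

Hue: 354 − 40 = 314°, but |314| > 180 so the shorter arc goes the other way: Δh = 314 − 360 = -46°.
H = 40 + 0.8 × (-46) = 3.2 → 3°
S = 53 + 0.8 × (86 − 53) = 79.4 → 79%
L = 35 + 0.8 × (29 − 35) = 30.2 → 30%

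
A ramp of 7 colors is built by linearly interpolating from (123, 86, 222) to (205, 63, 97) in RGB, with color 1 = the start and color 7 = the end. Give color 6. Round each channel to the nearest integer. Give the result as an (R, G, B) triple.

With 7 swatches and endpoints inclusive, swatch 6 sits at t = (6 − 1)/(7 − 1) = 5/6 ≈ 0.8333.
R = 123 + 0.8333 × (205 − 123) = 191.331 → 191
G = 86 + 0.8333 × (63 − 86) = 66.834 → 67
B = 222 + 0.8333 × (97 − 222) = 117.837 → 118

(191, 67, 118)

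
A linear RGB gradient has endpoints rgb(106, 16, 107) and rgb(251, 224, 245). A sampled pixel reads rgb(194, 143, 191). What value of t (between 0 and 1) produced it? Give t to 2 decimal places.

Invert the lerp on the G channel (largest span, 208): t = (143 − 16) / (224 − 16) = 127/208 = 0.61058.
Check on R: (194 − 106)/(251 − 106) = 0.6069 ✓

0.61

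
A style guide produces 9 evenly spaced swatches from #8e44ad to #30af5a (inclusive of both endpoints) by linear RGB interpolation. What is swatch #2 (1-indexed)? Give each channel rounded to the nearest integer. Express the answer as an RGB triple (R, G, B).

(130, 81, 163)

With 9 swatches and endpoints inclusive, swatch 2 sits at t = (2 − 1)/(9 − 1) = 1/8 ≈ 0.125.
#8e44ad → (142, 68, 173); #30af5a → (48, 175, 90).
R = 142 + 0.125 × (48 − 142) = 130.25 → 130
G = 68 + 0.125 × (175 − 68) = 81.375 → 81
B = 173 + 0.125 × (90 − 173) = 162.625 → 163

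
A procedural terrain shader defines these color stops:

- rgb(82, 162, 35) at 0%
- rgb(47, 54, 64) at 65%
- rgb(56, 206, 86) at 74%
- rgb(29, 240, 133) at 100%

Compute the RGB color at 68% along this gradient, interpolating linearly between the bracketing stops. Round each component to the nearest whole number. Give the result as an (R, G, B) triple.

68% lies between the 65% and 74% stops, so the local fraction is t = (68 − 65)/(74 − 65) = 3/9 ≈ 0.3333.
R = 47 + 0.3333 × (56 − 47) = 50 → 50
G = 54 + 0.3333 × (206 − 54) = 104.662 → 105
B = 64 + 0.3333 × (86 − 64) = 71.333 → 71

(50, 105, 71)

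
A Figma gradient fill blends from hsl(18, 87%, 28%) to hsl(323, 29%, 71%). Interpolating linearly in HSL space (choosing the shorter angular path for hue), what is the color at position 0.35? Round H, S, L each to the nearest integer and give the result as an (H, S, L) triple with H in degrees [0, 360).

Hue: 323 − 18 = 305°, but |305| > 180 so the shorter arc goes the other way: Δh = 305 − 360 = -55°.
H = 18 + 0.35 × (-55) = -1.25 → -1 → -1 mod 360 = 359°
S = 87 + 0.35 × (29 − 87) = 66.7 → 67%
L = 28 + 0.35 × (71 − 28) = 43.05 → 43%

(359, 67, 43)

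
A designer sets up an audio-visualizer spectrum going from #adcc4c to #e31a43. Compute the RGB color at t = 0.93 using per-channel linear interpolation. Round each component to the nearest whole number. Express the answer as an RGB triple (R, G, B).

#adcc4c → (173, 204, 76); #e31a43 → (227, 26, 67).
R = 173 + 0.93 × (227 − 173) = 173 + 0.93 × 54 = 223.22 → 223
G = 204 + 0.93 × (26 − 204) = 204 + 0.93 × -178 = 38.46 → 38
B = 76 + 0.93 × (67 − 76) = 76 + 0.93 × -9 = 67.63 → 68

(223, 38, 68)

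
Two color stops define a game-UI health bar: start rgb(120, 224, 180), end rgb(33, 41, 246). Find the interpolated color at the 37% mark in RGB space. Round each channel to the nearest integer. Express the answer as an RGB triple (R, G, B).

(88, 156, 204)

37% corresponds to t = 0.37.
R = 120 + 0.37 × (33 − 120) = 120 + 0.37 × -87 = 87.81 → 88
G = 224 + 0.37 × (41 − 224) = 224 + 0.37 × -183 = 156.29 → 156
B = 180 + 0.37 × (246 − 180) = 180 + 0.37 × 66 = 204.42 → 204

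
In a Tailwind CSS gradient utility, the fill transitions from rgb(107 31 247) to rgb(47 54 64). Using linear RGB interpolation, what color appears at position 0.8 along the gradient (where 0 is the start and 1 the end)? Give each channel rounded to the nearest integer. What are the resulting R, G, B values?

R = 107 + 0.8 × (47 − 107) = 107 + 0.8 × -60 = 59 → 59
G = 31 + 0.8 × (54 − 31) = 31 + 0.8 × 23 = 49.4 → 49
B = 247 + 0.8 × (64 − 247) = 247 + 0.8 × -183 = 100.6 → 101
So the blended color is (59, 49, 101), about #3b3165.

(59, 49, 101)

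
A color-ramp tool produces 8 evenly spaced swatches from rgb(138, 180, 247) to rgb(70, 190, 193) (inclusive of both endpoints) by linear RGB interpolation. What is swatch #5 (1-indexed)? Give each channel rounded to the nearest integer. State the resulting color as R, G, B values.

With 8 swatches and endpoints inclusive, swatch 5 sits at t = (5 − 1)/(8 − 1) = 4/7 ≈ 0.5714.
R = 138 + 0.5714 × (70 − 138) = 99.145 → 99
G = 180 + 0.5714 × (190 − 180) = 185.714 → 186
B = 247 + 0.5714 × (193 − 247) = 216.144 → 216

(99, 186, 216)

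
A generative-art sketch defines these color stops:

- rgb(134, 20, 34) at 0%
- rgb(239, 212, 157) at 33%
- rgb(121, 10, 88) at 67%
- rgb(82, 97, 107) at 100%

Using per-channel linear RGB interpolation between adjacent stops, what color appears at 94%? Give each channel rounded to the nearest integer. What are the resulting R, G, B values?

94% lies between the 67% and 100% stops, so the local fraction is t = (94 − 67)/(100 − 67) = 27/33 ≈ 0.8182.
R = 121 + 0.8182 × (82 − 121) = 89.09 → 89
G = 10 + 0.8182 × (97 − 10) = 81.183 → 81
B = 88 + 0.8182 × (107 − 88) = 103.546 → 104

(89, 81, 104)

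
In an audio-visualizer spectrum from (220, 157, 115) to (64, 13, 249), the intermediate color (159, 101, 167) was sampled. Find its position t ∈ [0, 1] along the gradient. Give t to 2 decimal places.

Invert the lerp on the R channel (largest span, 156): t = (159 − 220) / (64 − 220) = -61/-156 = 0.39103.
Check on G: (101 − 157)/(13 − 157) = 0.3889 ✓

0.39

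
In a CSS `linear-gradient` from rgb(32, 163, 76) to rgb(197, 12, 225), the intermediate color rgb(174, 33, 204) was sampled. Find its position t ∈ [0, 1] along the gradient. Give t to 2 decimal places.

0.86

Invert the lerp on the R channel (largest span, 165): t = (174 − 32) / (197 − 32) = 142/165 = 0.86061.
Check on G: (33 − 163)/(12 − 163) = 0.8609 ✓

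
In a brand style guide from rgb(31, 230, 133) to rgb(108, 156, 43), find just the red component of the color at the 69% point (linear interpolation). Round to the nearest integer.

84

R = 31 + 0.69 × (108 − 31) = 84.13 → 84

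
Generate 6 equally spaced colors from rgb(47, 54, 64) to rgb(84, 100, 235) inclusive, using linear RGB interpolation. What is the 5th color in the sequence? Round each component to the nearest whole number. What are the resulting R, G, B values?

With 6 swatches and endpoints inclusive, swatch 5 sits at t = (5 − 1)/(6 − 1) = 4/5 ≈ 0.8.
R = 47 + 0.8 × (84 − 47) = 76.6 → 77
G = 54 + 0.8 × (100 − 54) = 90.8 → 91
B = 64 + 0.8 × (235 − 64) = 200.8 → 201

(77, 91, 201)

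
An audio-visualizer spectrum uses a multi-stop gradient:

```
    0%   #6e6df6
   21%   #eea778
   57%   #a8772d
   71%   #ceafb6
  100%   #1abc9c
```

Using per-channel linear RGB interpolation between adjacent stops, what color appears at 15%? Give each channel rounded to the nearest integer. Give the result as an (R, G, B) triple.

(201, 150, 156)

15% lies between the 0% and 21% stops, so the local fraction is t = (15 − 0)/(21 − 0) = 15/21 ≈ 0.7143.
#6e6df6 → (110, 109, 246); #eea778 → (238, 167, 120).
R = 110 + 0.7143 × (238 − 110) = 201.43 → 201
G = 109 + 0.7143 × (167 − 109) = 150.429 → 150
B = 246 + 0.7143 × (120 − 246) = 155.998 → 156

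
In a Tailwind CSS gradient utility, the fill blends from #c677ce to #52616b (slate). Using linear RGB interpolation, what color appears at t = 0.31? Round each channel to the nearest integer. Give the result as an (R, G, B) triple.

(162, 112, 175)

#c677ce → (198, 119, 206); #52616b → (82, 97, 107).
R = 198 + 0.31 × (82 − 198) = 198 + 0.31 × -116 = 162.04 → 162
G = 119 + 0.31 × (97 − 119) = 119 + 0.31 × -22 = 112.18 → 112
B = 206 + 0.31 × (107 − 206) = 206 + 0.31 × -99 = 175.31 → 175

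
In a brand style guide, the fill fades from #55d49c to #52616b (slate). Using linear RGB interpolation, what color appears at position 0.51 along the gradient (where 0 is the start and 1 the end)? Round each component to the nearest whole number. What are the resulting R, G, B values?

#55d49c → (85, 212, 156); #52616b → (82, 97, 107).
R = 85 + 0.51 × (82 − 85) = 85 + 0.51 × -3 = 83.47 → 83
G = 212 + 0.51 × (97 − 212) = 212 + 0.51 × -115 = 153.35 → 153
B = 156 + 0.51 × (107 − 156) = 156 + 0.51 × -49 = 131.01 → 131
So the blended color is (83, 153, 131), about #539983.

(83, 153, 131)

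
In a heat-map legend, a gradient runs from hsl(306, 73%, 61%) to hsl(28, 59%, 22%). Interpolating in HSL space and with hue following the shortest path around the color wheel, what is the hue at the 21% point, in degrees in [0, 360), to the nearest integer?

Hue: 28 − 306 = -278°, but |-278| > 180 so the shorter arc goes the other way: Δh = -278 + 360 = 82°.
H = 306 + 0.21 × (82) = 323.22 → 323°

323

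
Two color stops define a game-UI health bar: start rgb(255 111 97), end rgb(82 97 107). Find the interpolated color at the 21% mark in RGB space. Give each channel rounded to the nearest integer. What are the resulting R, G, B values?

21% corresponds to t = 0.21.
R = 255 + 0.21 × (82 − 255) = 255 + 0.21 × -173 = 218.67 → 219
G = 111 + 0.21 × (97 − 111) = 111 + 0.21 × -14 = 108.06 → 108
B = 97 + 0.21 × (107 − 97) = 97 + 0.21 × 10 = 99.1 → 99

(219, 108, 99)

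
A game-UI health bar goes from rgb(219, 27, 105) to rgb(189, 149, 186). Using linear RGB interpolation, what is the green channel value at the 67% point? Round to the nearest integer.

G = 27 + 0.67 × (149 − 27) = 108.74 → 109

109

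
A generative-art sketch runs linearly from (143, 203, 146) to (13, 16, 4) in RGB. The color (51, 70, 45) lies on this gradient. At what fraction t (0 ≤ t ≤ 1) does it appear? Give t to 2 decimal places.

0.71

Invert the lerp on the G channel (largest span, 187): t = (70 − 203) / (16 − 203) = -133/-187 = 0.71123.
Check on R: (51 − 143)/(13 − 143) = 0.7077 ✓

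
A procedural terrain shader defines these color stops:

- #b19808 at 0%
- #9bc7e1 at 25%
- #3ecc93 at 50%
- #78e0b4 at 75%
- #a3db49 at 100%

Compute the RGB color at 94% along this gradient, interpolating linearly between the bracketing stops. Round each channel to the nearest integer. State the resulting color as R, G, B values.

94% lies between the 75% and 100% stops, so the local fraction is t = (94 − 75)/(100 − 75) = 19/25 ≈ 0.76.
#78e0b4 → (120, 224, 180); #a3db49 → (163, 219, 73).
R = 120 + 0.76 × (163 − 120) = 152.68 → 153
G = 224 + 0.76 × (219 − 224) = 220.2 → 220
B = 180 + 0.76 × (73 − 180) = 98.68 → 99

(153, 220, 99)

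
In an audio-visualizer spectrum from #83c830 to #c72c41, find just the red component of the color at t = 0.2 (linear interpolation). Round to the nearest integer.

145

R₁ = 131 (from #83c830), R₂ = 199 (from #c72c41).
R = 131 + 0.2 × (199 − 131) = 144.6 → 145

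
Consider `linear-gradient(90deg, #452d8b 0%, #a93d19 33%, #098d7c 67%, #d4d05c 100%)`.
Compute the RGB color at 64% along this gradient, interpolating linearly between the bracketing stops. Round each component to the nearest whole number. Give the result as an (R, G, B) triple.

64% lies between the 33% and 67% stops, so the local fraction is t = (64 − 33)/(67 − 33) = 31/34 ≈ 0.9118.
#a93d19 → (169, 61, 25); #098d7c → (9, 141, 124).
R = 169 + 0.9118 × (9 − 169) = 23.112 → 23
G = 61 + 0.9118 × (141 − 61) = 133.944 → 134
B = 25 + 0.9118 × (124 − 25) = 115.268 → 115

(23, 134, 115)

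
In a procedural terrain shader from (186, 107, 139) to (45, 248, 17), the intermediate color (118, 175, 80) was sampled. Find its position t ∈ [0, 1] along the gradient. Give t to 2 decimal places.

0.48

Invert the lerp on the R channel (largest span, 141): t = (118 − 186) / (45 − 186) = -68/-141 = 0.48227.
Check on G: (175 − 107)/(248 − 107) = 0.4823 ✓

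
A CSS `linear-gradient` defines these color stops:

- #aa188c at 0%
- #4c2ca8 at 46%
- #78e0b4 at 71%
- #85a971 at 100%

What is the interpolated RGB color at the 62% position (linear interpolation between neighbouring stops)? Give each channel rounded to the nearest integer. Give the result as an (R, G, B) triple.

62% lies between the 46% and 71% stops, so the local fraction is t = (62 − 46)/(71 − 46) = 16/25 ≈ 0.64.
#4c2ca8 → (76, 44, 168); #78e0b4 → (120, 224, 180).
R = 76 + 0.64 × (120 − 76) = 104.16 → 104
G = 44 + 0.64 × (224 − 44) = 159.2 → 159
B = 168 + 0.64 × (180 − 168) = 175.68 → 176

(104, 159, 176)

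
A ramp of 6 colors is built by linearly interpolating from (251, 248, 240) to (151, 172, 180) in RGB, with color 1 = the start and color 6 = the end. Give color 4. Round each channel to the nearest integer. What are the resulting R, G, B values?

With 6 swatches and endpoints inclusive, swatch 4 sits at t = (4 − 1)/(6 − 1) = 3/5 ≈ 0.6.
R = 251 + 0.6 × (151 − 251) = 191 → 191
G = 248 + 0.6 × (172 − 248) = 202.4 → 202
B = 240 + 0.6 × (180 − 240) = 204 → 204

(191, 202, 204)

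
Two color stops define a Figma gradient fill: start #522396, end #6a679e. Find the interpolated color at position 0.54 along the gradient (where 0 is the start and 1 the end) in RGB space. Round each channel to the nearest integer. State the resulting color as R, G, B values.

(95, 72, 154)

#522396 → (82, 35, 150); #6a679e → (106, 103, 158).
R = 82 + 0.54 × (106 − 82) = 82 + 0.54 × 24 = 94.96 → 95
G = 35 + 0.54 × (103 − 35) = 35 + 0.54 × 68 = 71.72 → 72
B = 150 + 0.54 × (158 − 150) = 150 + 0.54 × 8 = 154.32 → 154
So the blended color is (95, 72, 154), about #5f489a.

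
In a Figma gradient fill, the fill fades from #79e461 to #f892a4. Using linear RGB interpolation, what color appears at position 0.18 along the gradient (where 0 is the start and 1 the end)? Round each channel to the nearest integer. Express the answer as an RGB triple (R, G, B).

#79e461 → (121, 228, 97); #f892a4 → (248, 146, 164).
R = 121 + 0.18 × (248 − 121) = 121 + 0.18 × 127 = 143.86 → 144
G = 228 + 0.18 × (146 − 228) = 228 + 0.18 × -82 = 213.24 → 213
B = 97 + 0.18 × (164 − 97) = 97 + 0.18 × 67 = 109.06 → 109

(144, 213, 109)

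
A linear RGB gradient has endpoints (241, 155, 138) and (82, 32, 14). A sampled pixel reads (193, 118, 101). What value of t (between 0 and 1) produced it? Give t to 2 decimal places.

0.30

Invert the lerp on the R channel (largest span, 159): t = (193 − 241) / (82 − 241) = -48/-159 = 0.30189.
Check on G: (118 − 155)/(32 − 155) = 0.3008 ✓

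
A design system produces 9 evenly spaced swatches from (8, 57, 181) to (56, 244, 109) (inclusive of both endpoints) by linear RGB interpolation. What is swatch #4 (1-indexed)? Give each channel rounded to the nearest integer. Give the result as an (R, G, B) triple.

With 9 swatches and endpoints inclusive, swatch 4 sits at t = (4 − 1)/(9 − 1) = 3/8 ≈ 0.375.
R = 8 + 0.375 × (56 − 8) = 26 → 26
G = 57 + 0.375 × (244 − 57) = 127.125 → 127
B = 181 + 0.375 × (109 − 181) = 154 → 154

(26, 127, 154)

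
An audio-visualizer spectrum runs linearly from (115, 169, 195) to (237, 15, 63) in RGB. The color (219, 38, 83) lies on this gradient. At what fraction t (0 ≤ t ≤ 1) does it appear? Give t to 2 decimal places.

0.85

Invert the lerp on the G channel (largest span, 154): t = (38 − 169) / (15 − 169) = -131/-154 = 0.85065.
Check on R: (219 − 115)/(237 − 115) = 0.8525 ✓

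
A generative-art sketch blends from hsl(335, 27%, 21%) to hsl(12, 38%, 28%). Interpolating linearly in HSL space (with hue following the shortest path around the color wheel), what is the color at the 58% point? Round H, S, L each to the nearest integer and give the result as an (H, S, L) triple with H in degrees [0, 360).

(356, 33, 25)

Hue: 12 − 335 = -323°, but |-323| > 180 so the shorter arc goes the other way: Δh = -323 + 360 = 37°.
H = 335 + 0.58 × (37) = 356.46 → 356°
S = 27 + 0.58 × (38 − 27) = 33.38 → 33%
L = 21 + 0.58 × (28 − 21) = 25.06 → 25%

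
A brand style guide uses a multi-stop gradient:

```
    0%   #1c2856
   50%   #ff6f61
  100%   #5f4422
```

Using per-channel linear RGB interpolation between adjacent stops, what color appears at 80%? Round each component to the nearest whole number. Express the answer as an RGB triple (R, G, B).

80% lies between the 50% and 100% stops, so the local fraction is t = (80 − 50)/(100 − 50) = 30/50 ≈ 0.6.
#ff6f61 → (255, 111, 97); #5f4422 → (95, 68, 34).
R = 255 + 0.6 × (95 − 255) = 159 → 159
G = 111 + 0.6 × (68 − 111) = 85.2 → 85
B = 97 + 0.6 × (34 − 97) = 59.2 → 59

(159, 85, 59)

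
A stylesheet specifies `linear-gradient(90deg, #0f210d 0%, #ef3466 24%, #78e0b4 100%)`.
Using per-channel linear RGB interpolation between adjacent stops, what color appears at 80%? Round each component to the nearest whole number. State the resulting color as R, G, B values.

(151, 179, 159)

80% lies between the 24% and 100% stops, so the local fraction is t = (80 − 24)/(100 − 24) = 56/76 ≈ 0.7368.
#ef3466 → (239, 52, 102); #78e0b4 → (120, 224, 180).
R = 239 + 0.7368 × (120 − 239) = 151.321 → 151
G = 52 + 0.7368 × (224 − 52) = 178.73 → 179
B = 102 + 0.7368 × (180 − 102) = 159.47 → 159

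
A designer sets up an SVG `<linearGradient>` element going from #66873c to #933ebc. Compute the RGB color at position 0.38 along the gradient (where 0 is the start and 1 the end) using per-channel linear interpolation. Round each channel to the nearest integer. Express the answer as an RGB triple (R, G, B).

(119, 107, 109)

#66873c → (102, 135, 60); #933ebc → (147, 62, 188).
R = 102 + 0.38 × (147 − 102) = 102 + 0.38 × 45 = 119.1 → 119
G = 135 + 0.38 × (62 − 135) = 135 + 0.38 × -73 = 107.26 → 107
B = 60 + 0.38 × (188 − 60) = 60 + 0.38 × 128 = 108.64 → 109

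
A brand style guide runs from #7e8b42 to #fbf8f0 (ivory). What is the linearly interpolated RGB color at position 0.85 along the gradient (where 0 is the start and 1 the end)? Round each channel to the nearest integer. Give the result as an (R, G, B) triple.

#7e8b42 → (126, 139, 66); #fbf8f0 → (251, 248, 240).
R = 126 + 0.85 × (251 − 126) = 126 + 0.85 × 125 = 232.25 → 232
G = 139 + 0.85 × (248 − 139) = 139 + 0.85 × 109 = 231.65 → 232
B = 66 + 0.85 × (240 − 66) = 66 + 0.85 × 174 = 213.9 → 214

(232, 232, 214)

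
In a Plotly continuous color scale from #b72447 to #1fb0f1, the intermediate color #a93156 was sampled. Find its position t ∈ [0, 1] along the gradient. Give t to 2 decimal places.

Invert the lerp on the B channel (largest span, 170): t = (86 − 71) / (241 − 71) = 15/170 = 0.088235.
Check on R: (169 − 183)/(31 − 183) = 0.09211 ✓

0.09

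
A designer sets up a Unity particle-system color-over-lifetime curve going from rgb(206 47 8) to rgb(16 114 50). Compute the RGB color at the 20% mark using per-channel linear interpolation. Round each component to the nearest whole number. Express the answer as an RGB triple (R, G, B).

20% corresponds to t = 0.2.
R = 206 + 0.2 × (16 − 206) = 206 + 0.2 × -190 = 168 → 168
G = 47 + 0.2 × (114 − 47) = 47 + 0.2 × 67 = 60.4 → 60
B = 8 + 0.2 × (50 − 8) = 8 + 0.2 × 42 = 16.4 → 16

(168, 60, 16)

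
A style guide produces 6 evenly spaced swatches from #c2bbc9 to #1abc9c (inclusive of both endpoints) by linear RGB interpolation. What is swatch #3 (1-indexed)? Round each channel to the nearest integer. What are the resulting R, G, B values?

(127, 187, 183)

With 6 swatches and endpoints inclusive, swatch 3 sits at t = (3 − 1)/(6 − 1) = 2/5 ≈ 0.4.
#c2bbc9 → (194, 187, 201); #1abc9c → (26, 188, 156).
R = 194 + 0.4 × (26 − 194) = 126.8 → 127
G = 187 + 0.4 × (188 − 187) = 187.4 → 187
B = 201 + 0.4 × (156 − 201) = 183 → 183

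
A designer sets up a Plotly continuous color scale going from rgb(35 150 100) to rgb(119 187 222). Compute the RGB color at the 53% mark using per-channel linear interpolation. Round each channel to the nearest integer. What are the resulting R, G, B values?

(80, 170, 165)

53% corresponds to t = 0.53.
R = 35 + 0.53 × (119 − 35) = 35 + 0.53 × 84 = 79.52 → 80
G = 150 + 0.53 × (187 − 150) = 150 + 0.53 × 37 = 169.61 → 170
B = 100 + 0.53 × (222 − 100) = 100 + 0.53 × 122 = 164.66 → 165
So the blended color is (80, 170, 165), about #50aaa5.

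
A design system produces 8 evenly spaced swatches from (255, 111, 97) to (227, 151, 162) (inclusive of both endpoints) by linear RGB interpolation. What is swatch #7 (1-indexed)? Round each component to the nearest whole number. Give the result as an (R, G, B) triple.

(231, 145, 153)

With 8 swatches and endpoints inclusive, swatch 7 sits at t = (7 − 1)/(8 − 1) = 6/7 ≈ 0.8571.
R = 255 + 0.8571 × (227 − 255) = 231.001 → 231
G = 111 + 0.8571 × (151 − 111) = 145.284 → 145
B = 97 + 0.8571 × (162 − 97) = 152.712 → 153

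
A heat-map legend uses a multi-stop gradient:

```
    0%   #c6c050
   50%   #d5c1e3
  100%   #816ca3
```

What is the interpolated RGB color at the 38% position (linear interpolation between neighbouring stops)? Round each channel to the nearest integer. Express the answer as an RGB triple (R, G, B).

38% lies between the 0% and 50% stops, so the local fraction is t = (38 − 0)/(50 − 0) = 38/50 ≈ 0.76.
#c6c050 → (198, 192, 80); #d5c1e3 → (213, 193, 227).
R = 198 + 0.76 × (213 − 198) = 209.4 → 209
G = 192 + 0.76 × (193 − 192) = 192.76 → 193
B = 80 + 0.76 × (227 − 80) = 191.72 → 192

(209, 193, 192)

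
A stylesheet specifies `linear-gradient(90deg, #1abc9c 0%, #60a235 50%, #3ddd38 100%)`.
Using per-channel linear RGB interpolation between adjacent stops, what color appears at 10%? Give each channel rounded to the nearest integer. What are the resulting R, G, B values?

(40, 183, 135)

10% lies between the 0% and 50% stops, so the local fraction is t = (10 − 0)/(50 − 0) = 10/50 ≈ 0.2.
#1abc9c → (26, 188, 156); #60a235 → (96, 162, 53).
R = 26 + 0.2 × (96 − 26) = 40 → 40
G = 188 + 0.2 × (162 − 188) = 182.8 → 183
B = 156 + 0.2 × (53 − 156) = 135.4 → 135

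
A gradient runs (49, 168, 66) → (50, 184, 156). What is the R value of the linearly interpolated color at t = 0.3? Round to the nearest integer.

49

R = 49 + 0.3 × (50 − 49) = 49.3 → 49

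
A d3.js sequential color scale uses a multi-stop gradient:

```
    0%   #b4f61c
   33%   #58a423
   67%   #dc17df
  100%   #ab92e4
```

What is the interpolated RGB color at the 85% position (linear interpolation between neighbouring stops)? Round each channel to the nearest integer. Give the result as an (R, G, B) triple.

85% lies between the 67% and 100% stops, so the local fraction is t = (85 − 67)/(100 − 67) = 18/33 ≈ 0.5455.
#dc17df → (220, 23, 223); #ab92e4 → (171, 146, 228).
R = 220 + 0.5455 × (171 − 220) = 193.27 → 193
G = 23 + 0.5455 × (146 − 23) = 90.096 → 90
B = 223 + 0.5455 × (228 − 223) = 225.727 → 226

(193, 90, 226)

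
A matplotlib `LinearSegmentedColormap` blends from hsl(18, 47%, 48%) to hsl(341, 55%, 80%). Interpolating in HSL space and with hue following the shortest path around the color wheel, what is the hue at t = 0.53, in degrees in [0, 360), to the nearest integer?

Hue: 341 − 18 = 323°, but |323| > 180 so the shorter arc goes the other way: Δh = 323 − 360 = -37°.
H = 18 + 0.53 × (-37) = -1.61 → -2 → -2 mod 360 = 358°

358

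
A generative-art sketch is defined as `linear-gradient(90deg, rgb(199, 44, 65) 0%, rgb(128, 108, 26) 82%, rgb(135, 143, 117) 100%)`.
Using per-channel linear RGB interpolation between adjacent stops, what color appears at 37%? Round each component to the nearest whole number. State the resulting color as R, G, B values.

37% lies between the 0% and 82% stops, so the local fraction is t = (37 − 0)/(82 − 0) = 37/82 ≈ 0.4512.
R = 199 + 0.4512 × (128 − 199) = 166.965 → 167
G = 44 + 0.4512 × (108 − 44) = 72.877 → 73
B = 65 + 0.4512 × (26 − 65) = 47.403 → 47

(167, 73, 47)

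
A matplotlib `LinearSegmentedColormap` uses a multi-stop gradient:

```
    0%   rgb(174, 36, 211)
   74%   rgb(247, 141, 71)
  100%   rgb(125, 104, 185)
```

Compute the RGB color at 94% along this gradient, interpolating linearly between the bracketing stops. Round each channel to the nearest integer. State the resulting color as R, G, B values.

(153, 113, 159)

94% lies between the 74% and 100% stops, so the local fraction is t = (94 − 74)/(100 − 74) = 20/26 ≈ 0.7692.
R = 247 + 0.7692 × (125 − 247) = 153.158 → 153
G = 141 + 0.7692 × (104 − 141) = 112.54 → 113
B = 71 + 0.7692 × (185 − 71) = 158.689 → 159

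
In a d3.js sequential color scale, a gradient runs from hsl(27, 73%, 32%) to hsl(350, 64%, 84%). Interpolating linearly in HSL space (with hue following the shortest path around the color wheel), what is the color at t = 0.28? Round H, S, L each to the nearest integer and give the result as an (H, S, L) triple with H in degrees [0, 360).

(17, 70, 47)

Hue: 350 − 27 = 323°, but |323| > 180 so the shorter arc goes the other way: Δh = 323 − 360 = -37°.
H = 27 + 0.28 × (-37) = 16.64 → 17°
S = 73 + 0.28 × (64 − 73) = 70.48 → 70%
L = 32 + 0.28 × (84 − 32) = 46.56 → 47%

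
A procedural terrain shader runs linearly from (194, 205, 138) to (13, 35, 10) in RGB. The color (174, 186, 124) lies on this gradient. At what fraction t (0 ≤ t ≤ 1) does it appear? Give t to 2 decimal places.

Invert the lerp on the R channel (largest span, 181): t = (174 − 194) / (13 − 194) = -20/-181 = 0.1105.
Check on G: (186 − 205)/(35 − 205) = 0.1118 ✓

0.11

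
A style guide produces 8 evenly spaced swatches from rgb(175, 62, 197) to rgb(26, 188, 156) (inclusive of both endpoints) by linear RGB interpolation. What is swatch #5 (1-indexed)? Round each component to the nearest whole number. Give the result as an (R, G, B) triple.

With 8 swatches and endpoints inclusive, swatch 5 sits at t = (5 − 1)/(8 − 1) = 4/7 ≈ 0.5714.
R = 175 + 0.5714 × (26 − 175) = 89.861 → 90
G = 62 + 0.5714 × (188 − 62) = 133.996 → 134
B = 197 + 0.5714 × (156 − 197) = 173.573 → 174

(90, 134, 174)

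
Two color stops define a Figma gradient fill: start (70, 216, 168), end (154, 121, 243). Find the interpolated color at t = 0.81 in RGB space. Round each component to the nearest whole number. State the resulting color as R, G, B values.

R = 70 + 0.81 × (154 − 70) = 70 + 0.81 × 84 = 138.04 → 138
G = 216 + 0.81 × (121 − 216) = 216 + 0.81 × -95 = 139.05 → 139
B = 168 + 0.81 × (243 − 168) = 168 + 0.81 × 75 = 228.75 → 229

(138, 139, 229)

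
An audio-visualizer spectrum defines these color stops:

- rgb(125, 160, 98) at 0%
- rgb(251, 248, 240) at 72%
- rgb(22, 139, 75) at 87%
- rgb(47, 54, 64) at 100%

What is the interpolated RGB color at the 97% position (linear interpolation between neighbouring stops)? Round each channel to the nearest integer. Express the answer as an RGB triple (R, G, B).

97% lies between the 87% and 100% stops, so the local fraction is t = (97 − 87)/(100 − 87) = 10/13 ≈ 0.7692.
R = 22 + 0.7692 × (47 − 22) = 41.23 → 41
G = 139 + 0.7692 × (54 − 139) = 73.618 → 74
B = 75 + 0.7692 × (64 − 75) = 66.539 → 67

(41, 74, 67)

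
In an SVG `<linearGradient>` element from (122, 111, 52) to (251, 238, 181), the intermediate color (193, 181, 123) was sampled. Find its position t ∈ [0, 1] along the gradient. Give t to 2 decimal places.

Invert the lerp on the R channel (largest span, 129): t = (193 − 122) / (251 − 122) = 71/129 = 0.55039.
Check on G: (181 − 111)/(238 − 111) = 0.5512 ✓

0.55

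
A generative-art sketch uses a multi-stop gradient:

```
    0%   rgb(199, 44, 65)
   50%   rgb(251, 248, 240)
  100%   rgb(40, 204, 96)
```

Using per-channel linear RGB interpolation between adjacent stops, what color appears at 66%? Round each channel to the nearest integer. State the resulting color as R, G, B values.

(183, 234, 194)

66% lies between the 50% and 100% stops, so the local fraction is t = (66 − 50)/(100 − 50) = 16/50 ≈ 0.32.
R = 251 + 0.32 × (40 − 251) = 183.48 → 183
G = 248 + 0.32 × (204 − 248) = 233.92 → 234
B = 240 + 0.32 × (96 − 240) = 193.92 → 194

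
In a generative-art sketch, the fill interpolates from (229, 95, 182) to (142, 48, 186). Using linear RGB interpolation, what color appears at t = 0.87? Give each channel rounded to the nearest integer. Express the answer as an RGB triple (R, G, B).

R = 229 + 0.87 × (142 − 229) = 229 + 0.87 × -87 = 153.31 → 153
G = 95 + 0.87 × (48 − 95) = 95 + 0.87 × -47 = 54.11 → 54
B = 182 + 0.87 × (186 − 182) = 182 + 0.87 × 4 = 185.48 → 185

(153, 54, 185)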